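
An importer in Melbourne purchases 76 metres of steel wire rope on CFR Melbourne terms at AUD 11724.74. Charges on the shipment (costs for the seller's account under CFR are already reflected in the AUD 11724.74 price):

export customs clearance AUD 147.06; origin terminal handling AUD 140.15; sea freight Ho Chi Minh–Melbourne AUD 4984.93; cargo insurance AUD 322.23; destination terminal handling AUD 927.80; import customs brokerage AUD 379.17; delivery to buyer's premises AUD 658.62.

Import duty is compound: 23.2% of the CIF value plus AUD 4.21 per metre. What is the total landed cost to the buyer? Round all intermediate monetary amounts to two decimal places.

CFR: the seller pays costs through ocean freight to the destination port, but not insurance.
Already in the invoice (seller's account under CFR): export clearance, origin terminal, freight — exclude.
CIF value = CFR price + insurance = 11724.74 + 322.23 = 12046.97
Ad valorem component: 12046.97 × 23.2% = 2794.90
Specific component: 76 × 4.21 = 319.96
Import duty = 2794.90 + 319.96 = 3114.86
Buyer bears: insurance 322.23 + destination terminal 927.80 + brokerage 379.17 + delivery 658.62 + duty 3114.86 = 5402.68
Landed cost = invoice 11724.74 + 5402.68 = 17127.42

Total landed cost: AUD 17127.42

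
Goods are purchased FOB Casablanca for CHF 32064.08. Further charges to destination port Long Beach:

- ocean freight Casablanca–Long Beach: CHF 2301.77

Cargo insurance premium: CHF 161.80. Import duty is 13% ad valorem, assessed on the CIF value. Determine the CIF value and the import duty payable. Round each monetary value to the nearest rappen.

CIF value: CHF 34527.65; import duty: CHF 4488.59

CIF = FOB price + freight + insurance
CIF = 32064.08 + 2301.77 + 161.80 = 34527.65
Import duty = 34527.65 × 13% = 4488.59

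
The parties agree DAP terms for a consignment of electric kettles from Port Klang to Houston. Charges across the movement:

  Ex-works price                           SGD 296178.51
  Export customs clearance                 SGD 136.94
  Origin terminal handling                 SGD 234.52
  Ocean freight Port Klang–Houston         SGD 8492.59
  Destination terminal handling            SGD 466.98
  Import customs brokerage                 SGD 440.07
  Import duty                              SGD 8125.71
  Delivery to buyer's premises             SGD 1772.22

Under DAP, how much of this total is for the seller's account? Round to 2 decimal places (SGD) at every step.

DAP: the seller bears all costs to the named destination except import duty and clearance.
Seller's account: goods 296178.51 + export clearance 136.94 + origin terminal 234.52 + freight 8492.59 + destination terminal 466.98 + delivery 1772.22 = 307281.76
Buyer's account: brokerage 440.07 + duty 8125.71 = 8565.78

Seller's account: SGD 307281.76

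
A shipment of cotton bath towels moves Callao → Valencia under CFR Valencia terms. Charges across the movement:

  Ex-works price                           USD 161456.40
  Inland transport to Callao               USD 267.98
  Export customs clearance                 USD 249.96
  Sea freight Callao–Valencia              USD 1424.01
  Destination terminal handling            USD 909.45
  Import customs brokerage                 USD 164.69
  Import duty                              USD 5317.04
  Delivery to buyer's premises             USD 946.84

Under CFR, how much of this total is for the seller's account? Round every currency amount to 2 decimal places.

CFR: the seller pays costs through ocean freight to the destination port, but not insurance.
Seller's account: goods 161456.40 + inland to port 267.98 + export clearance 249.96 + freight 1424.01 = 163398.35
Buyer's account: destination terminal 909.45 + brokerage 164.69 + duty 5317.04 + delivery 946.84 = 7338.02

Seller's account: USD 163398.35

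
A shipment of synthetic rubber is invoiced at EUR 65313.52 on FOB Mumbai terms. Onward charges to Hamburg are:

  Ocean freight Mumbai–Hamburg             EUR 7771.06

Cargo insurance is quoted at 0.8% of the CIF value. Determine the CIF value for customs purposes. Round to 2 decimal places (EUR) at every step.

Let C be the CIF value. C = FOB price + freight + 0.8% × C
C − 0.8% × C = 65313.52 + 7771.06
0.992 × C = 73084.58
C = 73084.58 / 0.992 = 73673.97
Insurance premium = 0.8% × 73673.97 = 589.39

CIF value: EUR 73673.97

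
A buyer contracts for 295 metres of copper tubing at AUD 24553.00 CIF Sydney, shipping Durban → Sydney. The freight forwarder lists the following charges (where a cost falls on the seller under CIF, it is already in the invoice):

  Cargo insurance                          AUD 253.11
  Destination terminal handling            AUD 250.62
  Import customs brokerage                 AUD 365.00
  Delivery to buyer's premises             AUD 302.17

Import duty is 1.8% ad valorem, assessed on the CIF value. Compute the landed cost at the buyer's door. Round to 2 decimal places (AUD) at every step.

Total landed cost: AUD 25912.74

CIF: the seller pays costs through ocean freight and marine insurance to the destination port.
Already in the invoice (seller's account under CIF): insurance — exclude.
The CIF price already equals the CIF value: 24553.00
Import duty = 24553.00 × 1.8% = 441.95
Buyer bears: destination terminal 250.62 + brokerage 365.00 + delivery 302.17 + duty 441.95 = 1359.74
Landed cost = invoice 24553.00 + 1359.74 = 25912.74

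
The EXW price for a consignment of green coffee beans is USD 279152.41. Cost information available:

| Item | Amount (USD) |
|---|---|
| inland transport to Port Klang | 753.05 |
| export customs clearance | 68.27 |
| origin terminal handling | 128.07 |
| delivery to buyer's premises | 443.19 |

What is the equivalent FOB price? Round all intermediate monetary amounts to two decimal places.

Not relevant to the conversion: delivery — on the buyer under both terms; not part of either seller's price.
From EXW to FOB, the seller additionally bears: inland to port, export clearance, origin terminal.
FOB price = 279152.41 + 753.05 + 68.27 + 128.07 = 280101.80

FOB price: USD 280101.80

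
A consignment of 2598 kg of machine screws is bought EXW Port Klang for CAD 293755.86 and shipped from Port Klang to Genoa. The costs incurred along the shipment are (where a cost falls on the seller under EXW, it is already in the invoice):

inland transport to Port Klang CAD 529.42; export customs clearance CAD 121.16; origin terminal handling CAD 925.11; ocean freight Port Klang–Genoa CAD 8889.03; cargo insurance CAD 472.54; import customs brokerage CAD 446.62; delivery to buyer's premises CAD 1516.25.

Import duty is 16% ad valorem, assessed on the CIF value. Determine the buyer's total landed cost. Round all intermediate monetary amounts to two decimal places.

Total landed cost: CAD 355406.89

EXW: the seller makes goods available at their premises; the buyer bears all onward costs.
CIF value = EXW price + inland to port + export clearance + origin terminal + freight + insurance = 293755.86 + 529.42 + 121.16 + 925.11 + 8889.03 + 472.54 = 304693.12
Import duty = 304693.12 × 16% = 48750.90
Buyer bears: inland to port 529.42 + export clearance 121.16 + origin terminal 925.11 + freight 8889.03 + insurance 472.54 + brokerage 446.62 + delivery 1516.25 + duty 48750.90 = 61651.03
Landed cost = invoice 293755.86 + 61651.03 = 355406.89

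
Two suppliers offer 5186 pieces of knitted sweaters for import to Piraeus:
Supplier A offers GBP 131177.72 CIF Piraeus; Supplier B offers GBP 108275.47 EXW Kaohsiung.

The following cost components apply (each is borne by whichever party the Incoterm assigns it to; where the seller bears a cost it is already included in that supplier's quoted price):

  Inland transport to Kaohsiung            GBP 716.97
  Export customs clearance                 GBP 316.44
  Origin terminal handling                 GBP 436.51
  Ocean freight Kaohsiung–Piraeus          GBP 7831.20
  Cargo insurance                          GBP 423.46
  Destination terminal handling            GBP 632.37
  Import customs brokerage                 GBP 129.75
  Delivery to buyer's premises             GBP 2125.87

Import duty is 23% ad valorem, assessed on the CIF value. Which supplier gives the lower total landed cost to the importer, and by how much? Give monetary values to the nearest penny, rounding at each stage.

Supplier A (CIF):
The CIF price already equals the CIF value: 131177.72
Import duty = 131177.72 × 23% = 30170.88
Buyer bears (A): 632.37 + 129.75 + 2125.87 = 2887.99
Landed cost (A) = invoice 131177.72 + 2887.99 + duty 30170.88 = 164236.59
Supplier B (EXW):
CIF value = EXW price + inland to port + export clearance + origin terminal + freight + insurance = 108275.47 + 716.97 + 316.44 + 436.51 + 7831.20 + 423.46 = 118000.05
Import duty = 118000.05 × 23% = 27140.01
Buyer bears (B): 716.97 + 316.44 + 436.51 + 7831.20 + 423.46 + 632.37 + 129.75 + 2125.87 = 12612.57
Landed cost (B) = invoice 108275.47 + 12612.57 + duty 27140.01 = 148028.05
Difference = |164236.59 − 148028.05| = 16208.54

Supplier B is cheaper by GBP 16208.54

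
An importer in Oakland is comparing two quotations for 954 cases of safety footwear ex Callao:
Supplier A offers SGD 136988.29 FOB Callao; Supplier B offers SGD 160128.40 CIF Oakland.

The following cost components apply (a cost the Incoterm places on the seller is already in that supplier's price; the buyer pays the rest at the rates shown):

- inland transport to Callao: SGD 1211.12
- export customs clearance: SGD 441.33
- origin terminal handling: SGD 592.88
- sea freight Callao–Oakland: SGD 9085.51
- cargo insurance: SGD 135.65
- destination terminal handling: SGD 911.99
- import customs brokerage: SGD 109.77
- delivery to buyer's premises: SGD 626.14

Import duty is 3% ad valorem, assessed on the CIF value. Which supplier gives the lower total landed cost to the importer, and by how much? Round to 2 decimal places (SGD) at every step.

Supplier A is cheaper by SGD 14336.52

Supplier A (FOB):
CIF value = FOB price + freight + insurance = 136988.29 + 9085.51 + 135.65 = 146209.45
Import duty = 146209.45 × 3% = 4386.28
Buyer bears (A): 9085.51 + 135.65 + 911.99 + 109.77 + 626.14 = 10869.06
Landed cost (A) = invoice 136988.29 + 10869.06 + duty 4386.28 = 152243.63
Supplier B (CIF):
The CIF price already equals the CIF value: 160128.40
Import duty = 160128.40 × 3% = 4803.85
Buyer bears (B): 911.99 + 109.77 + 626.14 = 1647.90
Landed cost (B) = invoice 160128.40 + 1647.90 + duty 4803.85 = 166580.15
Difference = |152243.63 − 166580.15| = 14336.52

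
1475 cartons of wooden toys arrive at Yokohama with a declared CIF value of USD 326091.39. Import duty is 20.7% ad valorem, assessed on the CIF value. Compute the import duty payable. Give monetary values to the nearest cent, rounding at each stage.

Import duty: USD 67500.92

Import duty = 326091.39 × 20.7% = 67500.92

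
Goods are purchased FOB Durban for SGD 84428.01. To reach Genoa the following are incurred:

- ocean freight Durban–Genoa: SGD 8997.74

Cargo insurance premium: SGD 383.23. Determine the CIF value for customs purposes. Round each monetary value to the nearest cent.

CIF value: SGD 93808.98

CIF = FOB price + freight + insurance
CIF = 84428.01 + 8997.74 + 383.23 = 93808.98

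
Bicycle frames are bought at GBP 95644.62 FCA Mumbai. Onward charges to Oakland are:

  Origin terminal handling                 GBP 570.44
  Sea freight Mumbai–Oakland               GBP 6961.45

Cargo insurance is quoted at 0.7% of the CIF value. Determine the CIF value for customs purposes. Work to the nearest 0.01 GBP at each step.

Let C be the CIF value. C = FCA price + pre-shipment costs + freight + 0.7% × C
C − 0.7% × C = 95644.62 + 570.44 + 6961.45
0.993 × C = 103176.51
C = 103176.51 / 0.993 = 103903.84
Insurance premium = 0.7% × 103903.84 = 727.33

CIF value: GBP 103903.84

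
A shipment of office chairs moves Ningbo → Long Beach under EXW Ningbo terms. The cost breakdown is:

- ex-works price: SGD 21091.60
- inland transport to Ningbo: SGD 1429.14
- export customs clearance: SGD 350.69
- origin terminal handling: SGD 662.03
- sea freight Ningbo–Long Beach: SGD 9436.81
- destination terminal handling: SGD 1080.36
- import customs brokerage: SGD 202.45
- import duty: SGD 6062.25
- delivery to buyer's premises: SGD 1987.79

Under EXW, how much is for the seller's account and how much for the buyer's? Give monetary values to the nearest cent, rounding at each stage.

Seller: SGD 21091.60; buyer: SGD 21211.52

EXW: the seller makes goods available at their premises; the buyer bears all onward costs.
Seller's account: goods 21091.60 = 21091.60
Buyer's account: inland to port 1429.14 + export clearance 350.69 + origin terminal 662.03 + freight 9436.81 + destination terminal 1080.36 + brokerage 202.45 + duty 6062.25 + delivery 1987.79 = 21211.52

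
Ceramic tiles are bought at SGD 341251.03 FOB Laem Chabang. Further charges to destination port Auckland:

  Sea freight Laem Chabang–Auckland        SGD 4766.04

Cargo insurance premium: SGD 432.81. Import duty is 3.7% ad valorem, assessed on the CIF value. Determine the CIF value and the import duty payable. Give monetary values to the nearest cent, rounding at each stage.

CIF value: SGD 346449.88; import duty: SGD 12818.65

CIF = FOB price + freight + insurance
CIF = 341251.03 + 4766.04 + 432.81 = 346449.88
Import duty = 346449.88 × 3.7% = 12818.65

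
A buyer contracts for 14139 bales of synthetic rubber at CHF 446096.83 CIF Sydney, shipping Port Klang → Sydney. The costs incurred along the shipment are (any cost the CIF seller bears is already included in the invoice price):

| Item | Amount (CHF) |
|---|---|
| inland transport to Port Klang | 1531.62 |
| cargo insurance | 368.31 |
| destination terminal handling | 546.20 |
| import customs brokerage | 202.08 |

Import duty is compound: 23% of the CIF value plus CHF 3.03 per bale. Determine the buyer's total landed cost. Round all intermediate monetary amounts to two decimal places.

Total landed cost: CHF 592288.55

CIF: the seller pays costs through ocean freight and marine insurance to the destination port.
Already in the invoice (seller's account under CIF): inland to port, insurance — exclude.
The CIF price already equals the CIF value: 446096.83
Ad valorem component: 446096.83 × 23% = 102602.27
Specific component: 14139 × 3.03 = 42841.17
Import duty = 102602.27 + 42841.17 = 145443.44
Buyer bears: destination terminal 546.20 + brokerage 202.08 + duty 145443.44 = 146191.72
Landed cost = invoice 446096.83 + 146191.72 = 592288.55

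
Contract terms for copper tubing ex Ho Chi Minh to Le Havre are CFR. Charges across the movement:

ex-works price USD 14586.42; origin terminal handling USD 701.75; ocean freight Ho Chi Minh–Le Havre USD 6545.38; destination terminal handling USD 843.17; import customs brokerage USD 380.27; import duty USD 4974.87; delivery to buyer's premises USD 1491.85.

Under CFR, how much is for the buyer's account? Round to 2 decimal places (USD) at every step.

CFR: the seller pays costs through ocean freight to the destination port, but not insurance.
Seller's account: goods 14586.42 + origin terminal 701.75 + freight 6545.38 = 21833.55
Buyer's account: destination terminal 843.17 + brokerage 380.27 + duty 4974.87 + delivery 1491.85 = 7690.16

Buyer's account: USD 7690.16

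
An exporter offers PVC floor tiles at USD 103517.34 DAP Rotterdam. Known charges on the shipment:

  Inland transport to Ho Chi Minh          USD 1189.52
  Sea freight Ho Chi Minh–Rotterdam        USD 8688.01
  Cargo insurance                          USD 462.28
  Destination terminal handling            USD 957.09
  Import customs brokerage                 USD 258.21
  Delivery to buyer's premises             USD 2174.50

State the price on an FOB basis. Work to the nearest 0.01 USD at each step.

Not relevant to the conversion: inland to port — on the seller under both DAP and FOB; already in the DAP price and stays in the FOB price. brokerage — on the buyer under both terms; not part of either seller's price.
From DAP to FOB, the seller no longer bears: freight, insurance, destination terminal, delivery.
FOB price = 103517.34 − 8688.01 − 462.28 − 957.09 − 2174.50 = 91235.46

FOB price: USD 91235.46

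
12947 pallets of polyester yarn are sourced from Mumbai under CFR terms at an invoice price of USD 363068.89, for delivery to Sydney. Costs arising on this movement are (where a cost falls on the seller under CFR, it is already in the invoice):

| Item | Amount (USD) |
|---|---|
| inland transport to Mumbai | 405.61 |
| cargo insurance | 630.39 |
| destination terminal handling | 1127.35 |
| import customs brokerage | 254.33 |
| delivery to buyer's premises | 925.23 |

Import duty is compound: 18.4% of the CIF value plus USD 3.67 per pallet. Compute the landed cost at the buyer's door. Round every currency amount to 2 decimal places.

Total landed cost: USD 480442.35

CFR: the seller pays costs through ocean freight to the destination port, but not insurance.
Already in the invoice (seller's account under CFR): inland to port — exclude.
CIF value = CFR price + insurance = 363068.89 + 630.39 = 363699.28
Ad valorem component: 363699.28 × 18.4% = 66920.67
Specific component: 12947 × 3.67 = 47515.49
Import duty = 66920.67 + 47515.49 = 114436.16
Buyer bears: insurance 630.39 + destination terminal 1127.35 + brokerage 254.33 + delivery 925.23 + duty 114436.16 = 117373.46
Landed cost = invoice 363068.89 + 117373.46 = 480442.35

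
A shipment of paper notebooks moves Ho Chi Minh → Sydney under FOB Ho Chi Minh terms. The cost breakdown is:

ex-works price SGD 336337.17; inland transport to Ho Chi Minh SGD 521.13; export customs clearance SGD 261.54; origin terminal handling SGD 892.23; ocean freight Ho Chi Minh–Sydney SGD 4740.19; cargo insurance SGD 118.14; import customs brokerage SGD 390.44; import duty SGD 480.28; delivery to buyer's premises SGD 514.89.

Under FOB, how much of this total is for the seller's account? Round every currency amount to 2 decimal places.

FOB: the seller bears costs until goods are on board at the origin port; the buyer bears freight, insurance and all costs thereafter.
Seller's account: goods 336337.17 + inland to port 521.13 + export clearance 261.54 + origin terminal 892.23 = 338012.07
Buyer's account: freight 4740.19 + insurance 118.14 + brokerage 390.44 + duty 480.28 + delivery 514.89 = 6243.94

Seller's account: SGD 338012.07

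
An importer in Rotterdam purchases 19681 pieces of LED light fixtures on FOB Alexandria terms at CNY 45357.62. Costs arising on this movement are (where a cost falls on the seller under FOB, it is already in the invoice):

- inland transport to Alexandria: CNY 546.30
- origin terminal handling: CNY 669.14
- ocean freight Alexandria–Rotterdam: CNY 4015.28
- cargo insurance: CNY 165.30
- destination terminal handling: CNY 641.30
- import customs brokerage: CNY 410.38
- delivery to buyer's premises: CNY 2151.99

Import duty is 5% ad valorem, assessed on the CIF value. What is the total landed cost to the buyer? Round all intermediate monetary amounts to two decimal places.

FOB: the seller bears costs until goods are on board at the origin port; the buyer bears freight, insurance and all costs thereafter.
Already in the invoice (seller's account under FOB): inland to port, origin terminal — exclude.
CIF value = FOB price + freight + insurance = 45357.62 + 4015.28 + 165.30 = 49538.20
Import duty = 49538.20 × 5% = 2476.91
Buyer bears: freight 4015.28 + insurance 165.30 + destination terminal 641.30 + brokerage 410.38 + delivery 2151.99 + duty 2476.91 = 9861.16
Landed cost = invoice 45357.62 + 9861.16 = 55218.78

Total landed cost: CNY 55218.78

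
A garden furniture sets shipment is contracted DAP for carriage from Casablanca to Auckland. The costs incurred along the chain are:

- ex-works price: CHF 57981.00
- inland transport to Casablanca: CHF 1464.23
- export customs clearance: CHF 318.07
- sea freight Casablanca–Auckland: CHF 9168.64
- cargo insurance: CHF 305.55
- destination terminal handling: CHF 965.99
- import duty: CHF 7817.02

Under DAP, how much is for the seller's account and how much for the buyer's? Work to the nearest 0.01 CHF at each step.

DAP: the seller bears all costs to the named destination except import duty and clearance.
Seller's account: goods 57981.00 + inland to port 1464.23 + export clearance 318.07 + freight 9168.64 + insurance 305.55 + destination terminal 965.99 = 70203.48
Buyer's account: duty 7817.02 = 7817.02

Seller: CHF 70203.48; buyer: CHF 7817.02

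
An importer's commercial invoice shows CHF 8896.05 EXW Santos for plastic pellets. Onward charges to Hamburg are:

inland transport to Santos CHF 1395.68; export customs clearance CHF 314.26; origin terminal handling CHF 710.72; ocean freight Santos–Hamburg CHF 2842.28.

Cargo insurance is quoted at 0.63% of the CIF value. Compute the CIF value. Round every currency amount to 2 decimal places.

Let C be the CIF value. C = EXW price + pre-shipment costs + freight + 0.63% × C
C − 0.63% × C = 8896.05 + 1395.68 + 314.26 + 710.72 + 2842.28
0.9937 × C = 14158.99
C = 14158.99 / 0.9937 = 14248.76
Insurance premium = 0.63% × 14248.76 = 89.77

CIF value: CHF 14248.76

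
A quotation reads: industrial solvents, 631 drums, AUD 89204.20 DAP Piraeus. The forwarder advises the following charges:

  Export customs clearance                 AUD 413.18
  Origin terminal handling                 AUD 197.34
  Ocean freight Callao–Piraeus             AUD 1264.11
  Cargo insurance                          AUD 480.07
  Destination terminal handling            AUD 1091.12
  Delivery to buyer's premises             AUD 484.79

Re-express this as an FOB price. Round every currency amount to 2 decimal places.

FOB price: AUD 85884.11

Not relevant to the conversion: origin terminal, export clearance — on the seller under both DAP and FOB; already in the DAP price and stays in the FOB price.
From DAP to FOB, the seller no longer bears: freight, insurance, destination terminal, delivery.
FOB price = 89204.20 − 1264.11 − 480.07 − 1091.12 − 484.79 = 85884.11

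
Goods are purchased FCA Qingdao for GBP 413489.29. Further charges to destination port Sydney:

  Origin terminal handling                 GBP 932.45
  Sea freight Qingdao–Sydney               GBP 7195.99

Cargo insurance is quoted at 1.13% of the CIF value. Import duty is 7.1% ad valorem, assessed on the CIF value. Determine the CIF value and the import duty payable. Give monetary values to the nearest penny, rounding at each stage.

Let C be the CIF value. C = FCA price + pre-shipment costs + freight + 1.13% × C
C − 1.13% × C = 413489.29 + 932.45 + 7195.99
0.9887 × C = 421617.73
C = 421617.73 / 0.9887 = 426436.46
Insurance premium = 1.13% × 426436.46 = 4818.73
Import duty = 426436.46 × 7.1% = 30276.99

CIF value: GBP 426436.46; import duty: GBP 30276.99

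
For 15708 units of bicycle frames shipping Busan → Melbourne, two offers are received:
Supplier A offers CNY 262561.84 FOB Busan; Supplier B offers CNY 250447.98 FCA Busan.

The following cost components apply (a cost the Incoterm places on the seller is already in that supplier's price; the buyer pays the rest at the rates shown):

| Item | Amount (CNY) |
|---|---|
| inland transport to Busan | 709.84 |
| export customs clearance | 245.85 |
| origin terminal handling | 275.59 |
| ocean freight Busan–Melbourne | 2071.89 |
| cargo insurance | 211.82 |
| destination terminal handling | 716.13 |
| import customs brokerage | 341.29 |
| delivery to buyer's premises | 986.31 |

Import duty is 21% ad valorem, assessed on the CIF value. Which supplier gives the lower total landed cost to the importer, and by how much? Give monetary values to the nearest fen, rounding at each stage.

Supplier B is cheaper by CNY 14324.31

Supplier A (FOB):
CIF value = FOB price + freight + insurance = 262561.84 + 2071.89 + 211.82 = 264845.55
Import duty = 264845.55 × 21% = 55617.57
Buyer bears (A): 2071.89 + 211.82 + 716.13 + 341.29 + 986.31 = 4327.44
Landed cost (A) = invoice 262561.84 + 4327.44 + duty 55617.57 = 322506.85
Supplier B (FCA):
CIF value = FCA price + origin terminal + freight + insurance = 250447.98 + 275.59 + 2071.89 + 211.82 = 253007.28
Import duty = 253007.28 × 21% = 53131.53
Buyer bears (B): 275.59 + 2071.89 + 211.82 + 716.13 + 341.29 + 986.31 = 4603.03
Landed cost (B) = invoice 250447.98 + 4603.03 + duty 53131.53 = 308182.54
Difference = |322506.85 − 308182.54| = 14324.31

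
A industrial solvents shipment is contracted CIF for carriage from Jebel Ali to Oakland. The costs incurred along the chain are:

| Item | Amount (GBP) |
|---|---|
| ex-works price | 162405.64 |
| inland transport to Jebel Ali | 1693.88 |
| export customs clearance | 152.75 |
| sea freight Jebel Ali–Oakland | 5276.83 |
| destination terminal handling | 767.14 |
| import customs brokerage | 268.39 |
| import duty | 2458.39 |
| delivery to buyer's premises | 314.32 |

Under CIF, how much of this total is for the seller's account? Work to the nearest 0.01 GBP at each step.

CIF: the seller pays costs through ocean freight and marine insurance to the destination port.
Seller's account: goods 162405.64 + inland to port 1693.88 + export clearance 152.75 + freight 5276.83 = 169529.10
Buyer's account: destination terminal 767.14 + brokerage 268.39 + duty 2458.39 + delivery 314.32 = 3808.24

Seller's account: GBP 169529.10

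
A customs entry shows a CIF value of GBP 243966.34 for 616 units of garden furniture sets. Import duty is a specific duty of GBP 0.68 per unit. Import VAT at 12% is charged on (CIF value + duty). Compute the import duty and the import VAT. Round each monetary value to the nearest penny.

Import duty: GBP 418.88; import VAT: GBP 29326.23

Import duty = 616 × 0.68 = 418.88
VAT base = CIF + duty = 243966.34 + 418.88 = 244385.22
Import VAT = 244385.22 × 12% = 29326.23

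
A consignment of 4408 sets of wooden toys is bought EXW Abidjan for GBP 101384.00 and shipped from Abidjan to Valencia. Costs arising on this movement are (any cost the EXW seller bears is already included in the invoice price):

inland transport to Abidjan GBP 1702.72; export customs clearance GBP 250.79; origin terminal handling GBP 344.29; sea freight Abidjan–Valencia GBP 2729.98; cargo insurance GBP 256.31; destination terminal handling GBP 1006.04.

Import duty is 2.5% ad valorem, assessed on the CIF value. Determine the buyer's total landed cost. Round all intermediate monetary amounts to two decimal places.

Total landed cost: GBP 110340.83

EXW: the seller makes goods available at their premises; the buyer bears all onward costs.
CIF value = EXW price + inland to port + export clearance + origin terminal + freight + insurance = 101384.00 + 1702.72 + 250.79 + 344.29 + 2729.98 + 256.31 = 106668.09
Import duty = 106668.09 × 2.5% = 2666.70
Buyer bears: inland to port 1702.72 + export clearance 250.79 + origin terminal 344.29 + freight 2729.98 + insurance 256.31 + destination terminal 1006.04 + duty 2666.70 = 8956.83
Landed cost = invoice 101384.00 + 8956.83 = 110340.83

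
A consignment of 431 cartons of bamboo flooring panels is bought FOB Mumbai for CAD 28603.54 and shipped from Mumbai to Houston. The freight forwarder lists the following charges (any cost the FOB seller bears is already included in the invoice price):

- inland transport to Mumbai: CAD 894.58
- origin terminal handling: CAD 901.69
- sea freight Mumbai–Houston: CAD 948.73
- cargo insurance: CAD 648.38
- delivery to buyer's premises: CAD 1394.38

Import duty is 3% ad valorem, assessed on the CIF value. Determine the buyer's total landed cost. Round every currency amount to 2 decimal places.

Total landed cost: CAD 32501.05

FOB: the seller bears costs until goods are on board at the origin port; the buyer bears freight, insurance and all costs thereafter.
Already in the invoice (seller's account under FOB): inland to port, origin terminal — exclude.
CIF value = FOB price + freight + insurance = 28603.54 + 948.73 + 648.38 = 30200.65
Import duty = 30200.65 × 3% = 906.02
Buyer bears: freight 948.73 + insurance 648.38 + delivery 1394.38 + duty 906.02 = 3897.51
Landed cost = invoice 28603.54 + 3897.51 = 32501.05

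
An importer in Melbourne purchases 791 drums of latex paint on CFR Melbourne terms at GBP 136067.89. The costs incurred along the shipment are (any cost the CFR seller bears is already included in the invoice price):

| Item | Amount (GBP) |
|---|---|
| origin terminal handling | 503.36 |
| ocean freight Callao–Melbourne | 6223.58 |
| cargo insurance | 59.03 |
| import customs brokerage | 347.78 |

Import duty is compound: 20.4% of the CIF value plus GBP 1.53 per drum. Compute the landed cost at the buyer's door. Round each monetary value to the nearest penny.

Total landed cost: GBP 165454.82

CFR: the seller pays costs through ocean freight to the destination port, but not insurance.
Already in the invoice (seller's account under CFR): origin terminal, freight — exclude.
CIF value = CFR price + insurance = 136067.89 + 59.03 = 136126.92
Ad valorem component: 136126.92 × 20.4% = 27769.89
Specific component: 791 × 1.53 = 1210.23
Import duty = 27769.89 + 1210.23 = 28980.12
Buyer bears: insurance 59.03 + brokerage 347.78 + duty 28980.12 = 29386.93
Landed cost = invoice 136067.89 + 29386.93 = 165454.82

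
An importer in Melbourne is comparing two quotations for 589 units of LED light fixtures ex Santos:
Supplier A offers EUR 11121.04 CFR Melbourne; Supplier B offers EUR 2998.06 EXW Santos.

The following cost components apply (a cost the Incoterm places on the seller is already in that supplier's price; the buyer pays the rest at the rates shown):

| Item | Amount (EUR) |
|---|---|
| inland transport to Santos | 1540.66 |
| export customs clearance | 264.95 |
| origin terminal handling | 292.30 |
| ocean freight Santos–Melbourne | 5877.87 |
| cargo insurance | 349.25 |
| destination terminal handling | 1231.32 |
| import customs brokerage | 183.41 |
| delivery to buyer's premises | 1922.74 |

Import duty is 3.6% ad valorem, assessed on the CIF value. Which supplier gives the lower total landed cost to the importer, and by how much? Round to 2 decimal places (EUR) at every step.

Supplier B is cheaper by EUR 152.50

Supplier A (CFR):
CIF value = CFR price + insurance = 11121.04 + 349.25 = 11470.29
Import duty = 11470.29 × 3.6% = 412.93
Buyer bears (A): 349.25 + 1231.32 + 183.41 + 1922.74 = 3686.72
Landed cost (A) = invoice 11121.04 + 3686.72 + duty 412.93 = 15220.69
Supplier B (EXW):
CIF value = EXW price + inland to port + export clearance + origin terminal + freight + insurance = 2998.06 + 1540.66 + 264.95 + 292.30 + 5877.87 + 349.25 = 11323.09
Import duty = 11323.09 × 3.6% = 407.63
Buyer bears (B): 1540.66 + 264.95 + 292.30 + 5877.87 + 349.25 + 1231.32 + 183.41 + 1922.74 = 11662.50
Landed cost (B) = invoice 2998.06 + 11662.50 + duty 407.63 = 15068.19
Difference = |15220.69 − 15068.19| = 152.50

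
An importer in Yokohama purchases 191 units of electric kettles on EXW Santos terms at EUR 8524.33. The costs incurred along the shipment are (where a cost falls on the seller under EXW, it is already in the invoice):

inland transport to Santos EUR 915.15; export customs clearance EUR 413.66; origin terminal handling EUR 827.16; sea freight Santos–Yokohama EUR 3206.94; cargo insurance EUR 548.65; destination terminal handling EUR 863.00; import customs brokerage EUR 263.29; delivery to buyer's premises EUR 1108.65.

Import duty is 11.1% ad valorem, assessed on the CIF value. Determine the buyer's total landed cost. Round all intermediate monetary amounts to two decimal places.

Total landed cost: EUR 18273.21

EXW: the seller makes goods available at their premises; the buyer bears all onward costs.
CIF value = EXW price + inland to port + export clearance + origin terminal + freight + insurance = 8524.33 + 915.15 + 413.66 + 827.16 + 3206.94 + 548.65 = 14435.89
Import duty = 14435.89 × 11.1% = 1602.38
Buyer bears: inland to port 915.15 + export clearance 413.66 + origin terminal 827.16 + freight 3206.94 + insurance 548.65 + destination terminal 863.00 + brokerage 263.29 + delivery 1108.65 + duty 1602.38 = 9748.88
Landed cost = invoice 8524.33 + 9748.88 = 18273.21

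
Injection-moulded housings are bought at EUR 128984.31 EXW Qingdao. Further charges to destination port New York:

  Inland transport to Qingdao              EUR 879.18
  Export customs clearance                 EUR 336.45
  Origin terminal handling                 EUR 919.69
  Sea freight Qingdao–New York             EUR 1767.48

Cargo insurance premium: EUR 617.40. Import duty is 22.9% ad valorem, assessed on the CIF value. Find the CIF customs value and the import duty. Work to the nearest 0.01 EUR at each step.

CIF = EXW price + pre-shipment costs + freight + insurance
CIF = 128984.31 + 879.18 + 336.45 + 919.69 + 1767.48 + 617.40 = 133504.51
Import duty = 133504.51 × 22.9% = 30572.53

CIF value: EUR 133504.51; import duty: EUR 30572.53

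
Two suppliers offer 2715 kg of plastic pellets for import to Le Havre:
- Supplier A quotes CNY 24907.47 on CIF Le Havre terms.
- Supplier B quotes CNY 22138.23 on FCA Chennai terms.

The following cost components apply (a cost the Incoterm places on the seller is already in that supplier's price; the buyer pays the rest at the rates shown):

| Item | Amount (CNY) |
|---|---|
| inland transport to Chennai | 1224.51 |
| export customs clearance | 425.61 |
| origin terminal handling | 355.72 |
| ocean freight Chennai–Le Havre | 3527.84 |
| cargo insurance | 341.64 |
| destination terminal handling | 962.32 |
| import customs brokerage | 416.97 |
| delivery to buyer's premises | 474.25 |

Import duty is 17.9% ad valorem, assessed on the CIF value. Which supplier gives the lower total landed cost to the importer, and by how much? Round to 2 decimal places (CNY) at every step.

Supplier A (CIF):
The CIF price already equals the CIF value: 24907.47
Import duty = 24907.47 × 17.9% = 4458.44
Buyer bears (A): 962.32 + 416.97 + 474.25 = 1853.54
Landed cost (A) = invoice 24907.47 + 1853.54 + duty 4458.44 = 31219.45
Supplier B (FCA):
CIF value = FCA price + origin terminal + freight + insurance = 22138.23 + 355.72 + 3527.84 + 341.64 = 26363.43
Import duty = 26363.43 × 17.9% = 4719.05
Buyer bears (B): 355.72 + 3527.84 + 341.64 + 962.32 + 416.97 + 474.25 = 6078.74
Landed cost (B) = invoice 22138.23 + 6078.74 + duty 4719.05 = 32936.02
Difference = |31219.45 − 32936.02| = 1716.57

Supplier A is cheaper by CNY 1716.57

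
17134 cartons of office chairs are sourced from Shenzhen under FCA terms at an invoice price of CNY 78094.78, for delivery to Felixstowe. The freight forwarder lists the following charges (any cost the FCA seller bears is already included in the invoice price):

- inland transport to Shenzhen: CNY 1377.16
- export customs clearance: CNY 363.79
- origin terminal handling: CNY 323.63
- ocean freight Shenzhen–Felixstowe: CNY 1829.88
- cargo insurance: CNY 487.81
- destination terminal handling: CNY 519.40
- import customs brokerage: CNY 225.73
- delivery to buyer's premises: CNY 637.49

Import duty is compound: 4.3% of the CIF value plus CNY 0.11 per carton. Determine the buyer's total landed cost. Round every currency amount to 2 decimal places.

Total landed cost: CNY 87475.11

FCA: the seller delivers export-cleared goods to the carrier; the buyer bears costs from that point.
Already in the invoice (seller's account under FCA): inland to port, export clearance — exclude.
CIF value = FCA price + origin terminal + freight + insurance = 78094.78 + 323.63 + 1829.88 + 487.81 = 80736.10
Ad valorem component: 80736.10 × 4.3% = 3471.65
Specific component: 17134 × 0.11 = 1884.74
Import duty = 3471.65 + 1884.74 = 5356.39
Buyer bears: origin terminal 323.63 + freight 1829.88 + insurance 487.81 + destination terminal 519.40 + brokerage 225.73 + delivery 637.49 + duty 5356.39 = 9380.33
Landed cost = invoice 78094.78 + 9380.33 = 87475.11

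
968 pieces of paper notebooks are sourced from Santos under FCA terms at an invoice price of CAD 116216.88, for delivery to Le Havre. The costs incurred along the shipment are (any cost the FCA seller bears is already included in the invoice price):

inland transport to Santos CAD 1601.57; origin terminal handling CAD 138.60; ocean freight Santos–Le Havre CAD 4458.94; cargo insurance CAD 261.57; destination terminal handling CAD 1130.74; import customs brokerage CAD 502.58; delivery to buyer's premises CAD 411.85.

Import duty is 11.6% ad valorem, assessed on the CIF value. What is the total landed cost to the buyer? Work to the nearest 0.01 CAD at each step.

FCA: the seller delivers export-cleared goods to the carrier; the buyer bears costs from that point.
Already in the invoice (seller's account under FCA): inland to port — exclude.
CIF value = FCA price + origin terminal + freight + insurance = 116216.88 + 138.60 + 4458.94 + 261.57 = 121075.99
Import duty = 121075.99 × 11.6% = 14044.81
Buyer bears: origin terminal 138.60 + freight 4458.94 + insurance 261.57 + destination terminal 1130.74 + brokerage 502.58 + delivery 411.85 + duty 14044.81 = 20949.09
Landed cost = invoice 116216.88 + 20949.09 = 137165.97

Total landed cost: CAD 137165.97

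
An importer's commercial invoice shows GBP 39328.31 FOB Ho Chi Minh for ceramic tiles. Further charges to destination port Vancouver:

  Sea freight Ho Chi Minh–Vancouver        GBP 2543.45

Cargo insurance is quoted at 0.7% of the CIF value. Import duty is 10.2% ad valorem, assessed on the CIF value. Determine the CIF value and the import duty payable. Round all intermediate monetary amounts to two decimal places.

Let C be the CIF value. C = FOB price + freight + 0.7% × C
C − 0.7% × C = 39328.31 + 2543.45
0.993 × C = 41871.76
C = 41871.76 / 0.993 = 42166.93
Insurance premium = 0.7% × 42166.93 = 295.17
Import duty = 42166.93 × 10.2% = 4301.03

CIF value: GBP 42166.93; import duty: GBP 4301.03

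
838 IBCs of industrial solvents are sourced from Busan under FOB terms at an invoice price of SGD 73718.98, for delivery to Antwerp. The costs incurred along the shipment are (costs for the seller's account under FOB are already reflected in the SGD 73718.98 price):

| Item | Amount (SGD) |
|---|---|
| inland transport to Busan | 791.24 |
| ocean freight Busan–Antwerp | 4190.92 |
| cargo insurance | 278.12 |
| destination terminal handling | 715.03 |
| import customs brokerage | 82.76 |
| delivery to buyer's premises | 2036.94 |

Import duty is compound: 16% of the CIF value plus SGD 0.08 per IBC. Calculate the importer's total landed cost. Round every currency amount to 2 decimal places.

Total landed cost: SGD 93599.87

FOB: the seller bears costs until goods are on board at the origin port; the buyer bears freight, insurance and all costs thereafter.
Already in the invoice (seller's account under FOB): inland to port — exclude.
CIF value = FOB price + freight + insurance = 73718.98 + 4190.92 + 278.12 = 78188.02
Ad valorem component: 78188.02 × 16% = 12510.08
Specific component: 838 × 0.08 = 67.04
Import duty = 12510.08 + 67.04 = 12577.12
Buyer bears: freight 4190.92 + insurance 278.12 + destination terminal 715.03 + brokerage 82.76 + delivery 2036.94 + duty 12577.12 = 19880.89
Landed cost = invoice 73718.98 + 19880.89 = 93599.87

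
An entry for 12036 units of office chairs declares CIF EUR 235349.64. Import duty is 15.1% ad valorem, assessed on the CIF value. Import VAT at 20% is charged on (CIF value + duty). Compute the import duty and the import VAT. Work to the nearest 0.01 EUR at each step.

Import duty: EUR 35537.80; import VAT: EUR 54177.49

Import duty = 235349.64 × 15.1% = 35537.80
VAT base = CIF + duty = 235349.64 + 35537.80 = 270887.44
Import VAT = 270887.44 × 20% = 54177.49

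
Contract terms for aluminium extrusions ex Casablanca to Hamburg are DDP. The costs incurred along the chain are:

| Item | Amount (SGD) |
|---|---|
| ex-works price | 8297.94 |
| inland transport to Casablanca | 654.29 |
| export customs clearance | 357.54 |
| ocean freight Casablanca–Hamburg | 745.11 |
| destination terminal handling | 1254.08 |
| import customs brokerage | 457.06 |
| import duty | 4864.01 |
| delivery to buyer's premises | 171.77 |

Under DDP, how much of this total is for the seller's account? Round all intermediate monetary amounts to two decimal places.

DDP: the seller bears all costs including import duty.
Seller's account: goods 8297.94 + inland to port 654.29 + export clearance 357.54 + freight 745.11 + destination terminal 1254.08 + brokerage 457.06 + duty 4864.01 + delivery 171.77 = 16801.80
Buyer's account: 0.00

Seller's account: SGD 16801.80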